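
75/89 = 75/89 = 0.84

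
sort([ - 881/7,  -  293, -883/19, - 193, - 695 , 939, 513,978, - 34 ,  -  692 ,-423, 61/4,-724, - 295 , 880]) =[ - 724, - 695,-692, - 423, - 295,  -  293, - 193, - 881/7,-883/19,- 34, 61/4, 513,880,939, 978] 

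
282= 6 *47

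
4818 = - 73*( - 66 )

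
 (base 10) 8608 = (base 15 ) 283D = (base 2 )10000110100000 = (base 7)34045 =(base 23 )G66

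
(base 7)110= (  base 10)56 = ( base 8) 70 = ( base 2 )111000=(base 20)2g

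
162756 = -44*( - 3699 )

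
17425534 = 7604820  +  9820714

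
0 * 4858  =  0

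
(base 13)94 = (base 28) 49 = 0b1111001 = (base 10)121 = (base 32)3P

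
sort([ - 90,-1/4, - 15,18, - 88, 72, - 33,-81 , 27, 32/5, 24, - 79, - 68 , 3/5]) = [ - 90, - 88, - 81, - 79, - 68, - 33, - 15, - 1/4, 3/5, 32/5,18, 24,27, 72]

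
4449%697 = 267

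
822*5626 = 4624572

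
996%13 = 8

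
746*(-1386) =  - 1033956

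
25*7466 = 186650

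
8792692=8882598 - 89906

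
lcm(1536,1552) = 148992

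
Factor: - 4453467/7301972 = - 2^(-2 )*3^1 * 19^1*23^1 * 43^1*79^1*1825493^( - 1)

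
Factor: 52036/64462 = 26018/32231=2^1*167^( - 1)*193^( - 1 )* 13009^1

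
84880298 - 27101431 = 57778867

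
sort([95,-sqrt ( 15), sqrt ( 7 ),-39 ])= [ - 39,-sqrt( 15 ), sqrt (7 ),95]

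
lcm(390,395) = 30810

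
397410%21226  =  15342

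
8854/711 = 8854/711 = 12.45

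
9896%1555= 566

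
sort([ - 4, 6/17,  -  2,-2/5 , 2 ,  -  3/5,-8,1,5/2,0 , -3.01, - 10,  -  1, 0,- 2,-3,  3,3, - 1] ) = [ - 10 , - 8, - 4, -3.01, - 3, - 2, -2, - 1 ,-1,-3/5, - 2/5 , 0,0,6/17,1,2 , 5/2,3, 3 ]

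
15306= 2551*6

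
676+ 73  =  749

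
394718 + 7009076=7403794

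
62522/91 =62522/91  =  687.05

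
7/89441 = 7/89441 = 0.00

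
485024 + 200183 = 685207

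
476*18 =8568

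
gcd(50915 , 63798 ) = 1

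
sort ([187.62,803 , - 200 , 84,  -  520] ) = [  -  520,- 200, 84,187.62,803]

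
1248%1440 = 1248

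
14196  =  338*42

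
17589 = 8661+8928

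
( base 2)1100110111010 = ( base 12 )398A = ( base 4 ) 1212322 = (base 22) dd8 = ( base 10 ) 6586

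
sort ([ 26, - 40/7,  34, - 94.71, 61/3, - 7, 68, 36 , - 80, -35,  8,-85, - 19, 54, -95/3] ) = [ - 94.71, - 85, - 80, - 35, - 95/3, - 19, - 7, - 40/7,  8, 61/3, 26, 34,36,  54, 68]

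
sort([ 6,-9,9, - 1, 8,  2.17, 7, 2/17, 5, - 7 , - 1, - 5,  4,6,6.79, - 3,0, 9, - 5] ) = [ - 9, - 7, - 5, - 5, - 3,  -  1, - 1 , 0, 2/17, 2.17,  4, 5, 6, 6,6.79, 7,  8,  9, 9] 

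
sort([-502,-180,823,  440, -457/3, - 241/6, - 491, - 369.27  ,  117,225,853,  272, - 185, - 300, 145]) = [ - 502, - 491, - 369.27, - 300 , - 185, - 180, - 457/3, - 241/6,117, 145,225,272,  440,823 , 853] 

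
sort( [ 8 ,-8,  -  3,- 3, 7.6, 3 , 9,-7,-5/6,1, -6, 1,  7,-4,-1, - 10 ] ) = [ -10,-8, - 7,- 6,  -  4, - 3 , - 3,-1,-5/6,1, 1,  3, 7,7.6,8,9] 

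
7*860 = 6020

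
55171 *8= 441368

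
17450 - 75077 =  - 57627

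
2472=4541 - 2069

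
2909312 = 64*45458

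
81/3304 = 81/3304 = 0.02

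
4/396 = 1/99 = 0.01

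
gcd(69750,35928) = 18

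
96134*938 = 90173692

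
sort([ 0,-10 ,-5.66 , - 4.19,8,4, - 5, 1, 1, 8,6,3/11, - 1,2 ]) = [ -10, - 5.66 , - 5, - 4.19, - 1,  0,3/11, 1, 1  ,  2, 4,6,  8 , 8]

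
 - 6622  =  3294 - 9916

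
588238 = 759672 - 171434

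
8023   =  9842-1819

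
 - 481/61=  -481/61 = - 7.89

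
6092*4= 24368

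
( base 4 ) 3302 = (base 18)d8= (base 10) 242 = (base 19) ce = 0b11110010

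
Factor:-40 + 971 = 7^2 * 19^1 = 931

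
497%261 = 236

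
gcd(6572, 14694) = 62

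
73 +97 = 170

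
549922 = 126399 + 423523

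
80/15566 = 40/7783 = 0.01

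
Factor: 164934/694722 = 33/139 =3^1 * 11^1*139^( - 1 ) 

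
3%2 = 1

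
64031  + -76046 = -12015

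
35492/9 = 35492/9 = 3943.56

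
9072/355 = 25  +  197/355  =  25.55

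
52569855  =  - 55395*( - 949)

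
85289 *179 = 15266731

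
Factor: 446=2^1 * 223^1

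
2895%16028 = 2895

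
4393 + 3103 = 7496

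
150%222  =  150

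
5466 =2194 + 3272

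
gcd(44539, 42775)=1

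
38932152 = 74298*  524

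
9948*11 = 109428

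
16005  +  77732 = 93737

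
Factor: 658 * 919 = 2^1 * 7^1* 47^1*919^1 = 604702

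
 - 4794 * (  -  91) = 436254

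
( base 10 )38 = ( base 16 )26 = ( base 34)14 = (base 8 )46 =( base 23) 1f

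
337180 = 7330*46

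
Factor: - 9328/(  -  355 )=2^4*5^ ( - 1)*11^1 *53^1*71^( - 1)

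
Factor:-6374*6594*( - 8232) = 2^5 * 3^2*7^4*157^1*3187^1  =  345992244192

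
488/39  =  12 + 20/39 = 12.51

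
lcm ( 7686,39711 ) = 238266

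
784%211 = 151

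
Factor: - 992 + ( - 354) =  - 2^1 * 673^1=- 1346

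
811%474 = 337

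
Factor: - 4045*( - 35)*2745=388623375= 3^2*5^3*7^1*61^1*809^1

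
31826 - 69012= -37186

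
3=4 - 1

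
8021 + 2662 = 10683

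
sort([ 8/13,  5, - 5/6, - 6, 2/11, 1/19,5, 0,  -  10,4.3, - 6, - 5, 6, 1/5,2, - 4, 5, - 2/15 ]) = [ - 10, - 6, - 6, - 5, - 4,- 5/6 , - 2/15, 0, 1/19,2/11, 1/5,  8/13,2,4.3,  5, 5,5,6] 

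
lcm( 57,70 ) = 3990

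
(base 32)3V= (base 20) 67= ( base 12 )a7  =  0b1111111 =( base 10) 127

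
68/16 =4 + 1/4 = 4.25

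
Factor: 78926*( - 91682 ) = - 2^2*19^1*31^1* 67^1*45841^1= - 7236093532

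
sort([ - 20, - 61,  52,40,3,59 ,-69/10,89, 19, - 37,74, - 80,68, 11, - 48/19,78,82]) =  [ - 80,-61, - 37, - 20,-69/10, - 48/19, 3, 11,  19, 40,52,59,  68, 74, 78 , 82,89 ]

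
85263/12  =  7105 + 1/4 = 7105.25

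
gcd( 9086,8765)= 1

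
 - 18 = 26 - 44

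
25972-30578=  - 4606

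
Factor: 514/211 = 2^1*211^(-1)*257^1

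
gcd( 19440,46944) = 144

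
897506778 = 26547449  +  870959329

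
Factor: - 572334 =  - 2^1*3^1 * 7^1*13627^1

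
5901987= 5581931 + 320056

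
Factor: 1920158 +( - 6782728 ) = -4862570 = -2^1*5^1*379^1 * 1283^1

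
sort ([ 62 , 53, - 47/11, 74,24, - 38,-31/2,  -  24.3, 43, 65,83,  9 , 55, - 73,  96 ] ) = [  -  73, - 38,-24.3 , - 31/2,-47/11, 9, 24, 43, 53,55 , 62, 65,74, 83 , 96]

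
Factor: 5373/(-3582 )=- 3/2 = - 2^(-1)*3^1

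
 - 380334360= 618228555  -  998562915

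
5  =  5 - 0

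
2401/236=2401/236 = 10.17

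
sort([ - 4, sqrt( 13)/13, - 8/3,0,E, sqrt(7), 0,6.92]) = [ - 4,  -  8/3,0,0, sqrt( 13)/13 , sqrt( 7),E,6.92]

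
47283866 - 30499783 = 16784083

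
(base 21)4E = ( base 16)62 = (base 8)142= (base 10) 98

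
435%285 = 150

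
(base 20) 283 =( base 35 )ri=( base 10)963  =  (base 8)1703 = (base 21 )23i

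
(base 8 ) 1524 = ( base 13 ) 507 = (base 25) 192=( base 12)5B0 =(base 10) 852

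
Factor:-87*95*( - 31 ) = 256215 = 3^1*5^1 * 19^1*29^1*31^1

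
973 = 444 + 529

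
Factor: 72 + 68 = 140  =  2^2*5^1 *7^1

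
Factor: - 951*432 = -2^4*3^4*317^1 = - 410832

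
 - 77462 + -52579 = -130041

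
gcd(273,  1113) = 21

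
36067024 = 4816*7489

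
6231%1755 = 966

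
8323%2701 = 220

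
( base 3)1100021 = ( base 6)4311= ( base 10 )979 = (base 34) SR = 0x3D3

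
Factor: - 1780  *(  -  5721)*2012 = 2^4*3^1*5^1*89^1*503^1*1907^1=20488960560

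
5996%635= 281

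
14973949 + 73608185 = 88582134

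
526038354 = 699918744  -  173880390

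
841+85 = 926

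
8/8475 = 8/8475 = 0.00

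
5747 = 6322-575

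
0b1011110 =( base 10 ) 94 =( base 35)2o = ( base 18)54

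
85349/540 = 85349/540=158.05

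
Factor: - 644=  - 2^2*7^1 * 23^1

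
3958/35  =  113 + 3/35 = 113.09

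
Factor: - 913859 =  - 23^1 * 39733^1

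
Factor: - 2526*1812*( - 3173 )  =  14523176376= 2^3*3^2*19^1*151^1*167^1*421^1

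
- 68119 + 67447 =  - 672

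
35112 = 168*209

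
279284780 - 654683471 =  - 375398691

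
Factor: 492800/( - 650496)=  - 3^( - 1 ) *5^2*11^( - 1) = - 25/33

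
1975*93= 183675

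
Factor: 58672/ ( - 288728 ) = -2^1*11^( - 1 )*17^(-1)*19^1 = -38/187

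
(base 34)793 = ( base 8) 20321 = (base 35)6u1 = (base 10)8401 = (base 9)12464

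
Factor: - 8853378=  - 2^1*3^1*1475563^1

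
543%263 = 17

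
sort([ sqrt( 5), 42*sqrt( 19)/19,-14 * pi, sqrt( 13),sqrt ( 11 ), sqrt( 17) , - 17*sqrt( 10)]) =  [-17 * sqrt( 10), - 14*pi, sqrt( 5),sqrt ( 11), sqrt( 13 ),sqrt( 17), 42 * sqrt( 19 )/19]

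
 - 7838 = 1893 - 9731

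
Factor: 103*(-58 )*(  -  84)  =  2^3*3^1*7^1*29^1*103^1 = 501816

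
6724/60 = 1681/15 = 112.07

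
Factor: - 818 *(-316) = 258488= 2^3*79^1 * 409^1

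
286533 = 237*1209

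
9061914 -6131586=2930328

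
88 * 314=27632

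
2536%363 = 358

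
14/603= 14/603 = 0.02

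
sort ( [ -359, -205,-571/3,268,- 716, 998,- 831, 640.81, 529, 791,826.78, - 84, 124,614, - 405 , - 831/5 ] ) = [ - 831 ,- 716, - 405, -359,  -  205 ,-571/3,  -  831/5,  -  84,124 , 268 , 529,614,640.81,791, 826.78, 998]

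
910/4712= 455/2356 = 0.19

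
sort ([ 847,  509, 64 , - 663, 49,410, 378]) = [-663, 49, 64, 378,410,509,847 ]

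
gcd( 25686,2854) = 2854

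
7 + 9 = 16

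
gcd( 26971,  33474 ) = 7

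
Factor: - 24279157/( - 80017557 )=3^ ( - 1 )*7^2*641^1*773^1*929^( - 1) * 28711^( - 1 )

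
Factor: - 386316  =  -2^2*3^3*7^2*73^1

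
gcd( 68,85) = 17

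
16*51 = 816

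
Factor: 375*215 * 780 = 62887500  =  2^2*  3^2*5^5*13^1  *43^1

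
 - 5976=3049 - 9025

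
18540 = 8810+9730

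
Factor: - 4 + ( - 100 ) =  - 104 = - 2^3*13^1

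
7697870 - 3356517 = 4341353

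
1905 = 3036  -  1131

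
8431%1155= 346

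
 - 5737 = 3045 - 8782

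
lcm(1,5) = 5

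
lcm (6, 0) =0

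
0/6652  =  0 = 0.00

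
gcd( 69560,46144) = 8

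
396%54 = 18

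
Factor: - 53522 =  - 2^1 *7^1*3823^1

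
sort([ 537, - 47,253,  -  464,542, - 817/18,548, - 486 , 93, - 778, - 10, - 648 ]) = [ - 778, - 648, - 486, - 464, - 47,-817/18, - 10,93, 253, 537, 542, 548]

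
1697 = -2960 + 4657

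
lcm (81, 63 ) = 567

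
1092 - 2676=-1584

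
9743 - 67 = 9676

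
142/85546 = 71/42773 = 0.00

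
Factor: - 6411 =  - 3^1*2137^1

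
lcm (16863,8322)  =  640794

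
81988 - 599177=- 517189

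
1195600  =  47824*25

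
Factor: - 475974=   -  2^1 *3^2*31^1*853^1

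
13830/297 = 46 + 56/99 = 46.57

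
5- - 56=61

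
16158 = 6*2693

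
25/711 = 25/711=0.04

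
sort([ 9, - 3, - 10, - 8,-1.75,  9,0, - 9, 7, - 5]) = [-10, - 9, - 8,-5, - 3, - 1.75, 0 , 7,9,9 ]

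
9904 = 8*1238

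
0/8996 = 0= 0.00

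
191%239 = 191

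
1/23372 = 1/23372 = 0.00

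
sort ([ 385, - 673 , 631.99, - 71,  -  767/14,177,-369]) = [ - 673,-369, - 71, - 767/14, 177,385, 631.99]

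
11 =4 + 7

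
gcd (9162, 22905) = 4581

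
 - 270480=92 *( - 2940 ) 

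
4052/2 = 2026= 2026.00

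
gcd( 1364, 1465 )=1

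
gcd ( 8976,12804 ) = 132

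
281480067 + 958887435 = 1240367502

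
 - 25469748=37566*( -678 ) 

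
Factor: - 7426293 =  -3^1 *7^4*1031^1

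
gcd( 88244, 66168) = 4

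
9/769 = 9/769 = 0.01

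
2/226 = 1/113 =0.01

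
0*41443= 0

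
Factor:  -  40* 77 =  - 3080 = - 2^3*5^1*7^1*  11^1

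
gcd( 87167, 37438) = 1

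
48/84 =4/7 =0.57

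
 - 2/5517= - 2/5517=-0.00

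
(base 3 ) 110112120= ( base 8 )21665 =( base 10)9141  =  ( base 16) 23B5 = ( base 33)8D0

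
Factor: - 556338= - 2^1*3^1 * 92723^1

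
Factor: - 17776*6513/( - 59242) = 57887544/29621=2^3* 3^1*11^1*13^1*19^( - 1)*101^1*167^1*1559^( - 1)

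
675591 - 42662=632929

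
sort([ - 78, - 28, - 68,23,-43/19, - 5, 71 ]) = [-78,-68, - 28,- 5, -43/19,  23,71] 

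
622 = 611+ 11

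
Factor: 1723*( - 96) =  - 165408 = - 2^5*3^1* 1723^1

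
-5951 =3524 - 9475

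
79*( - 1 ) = -79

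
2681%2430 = 251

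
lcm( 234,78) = 234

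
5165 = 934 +4231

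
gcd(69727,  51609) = 1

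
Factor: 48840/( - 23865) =-2^3*11^1*43^( - 1) = - 88/43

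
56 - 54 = 2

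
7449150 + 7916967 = 15366117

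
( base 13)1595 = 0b110001011100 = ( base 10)3164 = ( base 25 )51E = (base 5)100124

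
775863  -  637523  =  138340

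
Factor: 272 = 2^4*17^1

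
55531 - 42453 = 13078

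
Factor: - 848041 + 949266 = 5^2*4049^1= 101225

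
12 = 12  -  0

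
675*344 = 232200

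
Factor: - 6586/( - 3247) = 2^1*17^( - 1)*37^1*89^1 * 191^(  -  1 ) 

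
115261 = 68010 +47251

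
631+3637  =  4268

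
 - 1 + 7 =6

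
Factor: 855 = 3^2*5^1*19^1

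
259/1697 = 259/1697 = 0.15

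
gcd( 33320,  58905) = 595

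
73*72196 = 5270308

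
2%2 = 0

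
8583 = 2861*3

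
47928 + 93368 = 141296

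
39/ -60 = - 13/20 = - 0.65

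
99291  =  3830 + 95461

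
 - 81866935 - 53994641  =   - 135861576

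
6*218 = 1308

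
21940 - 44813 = - 22873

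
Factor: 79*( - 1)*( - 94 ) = 7426 = 2^1* 47^1*79^1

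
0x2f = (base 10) 47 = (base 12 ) 3B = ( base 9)52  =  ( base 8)57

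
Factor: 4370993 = 11^1*43^1*9241^1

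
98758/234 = 422 + 5/117 = 422.04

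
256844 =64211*4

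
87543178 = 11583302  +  75959876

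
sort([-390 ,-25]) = [ - 390 , - 25 ]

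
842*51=42942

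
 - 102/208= - 51/104 = -0.49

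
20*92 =1840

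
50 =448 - 398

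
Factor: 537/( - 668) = -2^( -2 ) * 3^1*167^(  -  1)*179^1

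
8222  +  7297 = 15519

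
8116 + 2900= 11016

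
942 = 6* 157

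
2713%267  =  43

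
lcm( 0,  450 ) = 0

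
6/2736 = 1/456 = 0.00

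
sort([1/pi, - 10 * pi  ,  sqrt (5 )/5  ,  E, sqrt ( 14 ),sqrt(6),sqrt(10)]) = [ - 10 * pi, 1/pi, sqrt( 5 )/5 , sqrt (6),E  ,  sqrt( 10) , sqrt( 14)]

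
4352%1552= 1248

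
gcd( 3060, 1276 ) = 4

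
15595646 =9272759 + 6322887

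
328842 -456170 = - 127328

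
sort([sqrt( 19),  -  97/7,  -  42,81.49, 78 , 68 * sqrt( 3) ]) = [ - 42, - 97/7 , sqrt(19),  78, 81.49,68*sqrt( 3)]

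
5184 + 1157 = 6341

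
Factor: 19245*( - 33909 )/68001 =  - 217526235/22667 = - 3^1*5^1*19^(  -  1 )*89^1 * 127^1 * 1193^( - 1 )*1283^1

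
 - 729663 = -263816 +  - 465847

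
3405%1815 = 1590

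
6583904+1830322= 8414226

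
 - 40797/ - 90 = 4533/10 =453.30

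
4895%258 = 251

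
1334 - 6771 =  -5437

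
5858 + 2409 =8267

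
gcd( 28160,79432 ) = 8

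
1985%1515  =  470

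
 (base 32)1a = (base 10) 42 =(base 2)101010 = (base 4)222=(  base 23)1J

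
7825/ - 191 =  - 41 + 6/191 = - 40.97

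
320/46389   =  320/46389 = 0.01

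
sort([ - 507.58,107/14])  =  [ - 507.58,107/14 ] 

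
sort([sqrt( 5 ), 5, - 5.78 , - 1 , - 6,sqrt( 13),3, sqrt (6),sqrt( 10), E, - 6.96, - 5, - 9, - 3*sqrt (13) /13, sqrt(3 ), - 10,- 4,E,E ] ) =[ - 10, - 9, - 6.96, - 6, - 5.78, - 5, - 4, - 1,- 3*sqrt(13)/13,  sqrt( 3),sqrt( 5),sqrt( 6),E,  E,E,3,sqrt(10 ), sqrt( 13),5 ] 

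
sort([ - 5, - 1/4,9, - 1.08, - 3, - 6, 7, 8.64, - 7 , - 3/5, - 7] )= [-7, - 7, - 6, - 5,-3, - 1.08, - 3/5, - 1/4, 7,  8.64, 9 ]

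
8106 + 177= 8283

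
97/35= 2  +  27/35 = 2.77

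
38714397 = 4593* 8429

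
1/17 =1/17 = 0.06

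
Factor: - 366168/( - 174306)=2^2*73^1*139^( - 1) = 292/139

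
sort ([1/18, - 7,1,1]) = [  -  7 , 1/18 , 1,1]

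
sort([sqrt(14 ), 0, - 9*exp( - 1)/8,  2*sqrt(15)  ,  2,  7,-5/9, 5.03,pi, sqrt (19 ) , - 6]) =[ - 6, - 5/9,  -  9*exp( - 1)/8, 0,  2,pi, sqrt( 14 ), sqrt ( 19),5.03, 7,  2 *sqrt( 15) ] 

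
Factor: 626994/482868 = 683/526 = 2^ ( - 1)*263^( - 1)*683^1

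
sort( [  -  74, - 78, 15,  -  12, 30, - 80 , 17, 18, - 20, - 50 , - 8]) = [ - 80 , - 78, - 74,- 50, - 20,-12, - 8,15,17, 18, 30 ] 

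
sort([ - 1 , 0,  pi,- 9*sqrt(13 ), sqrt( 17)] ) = [  -  9 * sqrt( 13) , - 1,0 , pi,  sqrt( 17 )]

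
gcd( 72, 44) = 4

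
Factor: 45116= 2^2*11279^1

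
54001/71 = 760+41/71 = 760.58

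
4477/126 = 4477/126 = 35.53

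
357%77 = 49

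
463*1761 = 815343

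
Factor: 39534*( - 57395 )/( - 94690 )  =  226905393/9469 = 3^1 * 11^1  *  13^1*17^( - 1)*557^ (  -  1 )*599^1*883^1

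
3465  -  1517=1948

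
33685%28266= 5419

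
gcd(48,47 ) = 1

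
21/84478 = 21/84478 = 0.00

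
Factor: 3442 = 2^1*1721^1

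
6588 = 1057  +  5531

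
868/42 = 62/3=20.67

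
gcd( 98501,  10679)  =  1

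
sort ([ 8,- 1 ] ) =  [ - 1,  8]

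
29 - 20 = 9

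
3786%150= 36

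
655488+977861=1633349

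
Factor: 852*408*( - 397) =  - 138003552= - 2^5*3^2*17^1 * 71^1*397^1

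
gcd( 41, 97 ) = 1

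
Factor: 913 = 11^1*83^1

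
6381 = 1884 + 4497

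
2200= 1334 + 866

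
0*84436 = 0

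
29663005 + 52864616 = 82527621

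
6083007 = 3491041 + 2591966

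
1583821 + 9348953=10932774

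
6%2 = 0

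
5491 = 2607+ 2884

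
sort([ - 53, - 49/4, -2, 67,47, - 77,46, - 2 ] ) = [-77, - 53, - 49/4, - 2,  -  2,46, 47, 67] 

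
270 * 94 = 25380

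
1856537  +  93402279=95258816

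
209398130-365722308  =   - 156324178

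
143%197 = 143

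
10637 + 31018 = 41655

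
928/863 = 928/863 = 1.08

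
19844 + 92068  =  111912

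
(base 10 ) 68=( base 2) 1000100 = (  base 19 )3b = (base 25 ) 2I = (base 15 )48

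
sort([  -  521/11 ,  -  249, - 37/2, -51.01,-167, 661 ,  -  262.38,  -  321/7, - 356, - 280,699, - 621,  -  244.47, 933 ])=[ -621, - 356,  -  280  ,- 262.38, - 249, - 244.47,  -  167, - 51.01 , - 521/11,-321/7, - 37/2, 661 , 699, 933]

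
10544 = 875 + 9669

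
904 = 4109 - 3205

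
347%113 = 8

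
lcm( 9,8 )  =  72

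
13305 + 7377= 20682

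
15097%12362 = 2735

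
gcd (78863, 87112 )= 1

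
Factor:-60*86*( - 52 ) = 268320 = 2^5*3^1*5^1*13^1 * 43^1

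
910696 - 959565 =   -  48869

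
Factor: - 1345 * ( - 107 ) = 5^1*107^1 *269^1 = 143915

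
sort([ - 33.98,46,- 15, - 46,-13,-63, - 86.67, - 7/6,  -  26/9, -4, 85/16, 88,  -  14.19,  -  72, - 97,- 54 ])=[ - 97, - 86.67,-72,-63, - 54, - 46,  -  33.98, - 15,  -  14.19,- 13,-4, - 26/9,-7/6, 85/16,  46,88]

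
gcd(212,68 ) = 4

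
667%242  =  183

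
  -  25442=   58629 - 84071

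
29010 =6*4835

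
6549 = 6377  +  172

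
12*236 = 2832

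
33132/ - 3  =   - 11044/1=- 11044.00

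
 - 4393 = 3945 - 8338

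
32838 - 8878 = 23960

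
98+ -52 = 46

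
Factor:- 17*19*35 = -5^1 *7^1*17^1 * 19^1 = -11305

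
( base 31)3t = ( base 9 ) 145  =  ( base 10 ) 122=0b1111010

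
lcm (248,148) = 9176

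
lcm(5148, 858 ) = 5148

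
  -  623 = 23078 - 23701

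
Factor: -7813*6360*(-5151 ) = 2^3*3^2 * 5^1*13^1*17^1*53^1 * 101^1*601^1 =255956692680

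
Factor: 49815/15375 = 81/25 = 3^4*5^(  -  2 ) 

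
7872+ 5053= 12925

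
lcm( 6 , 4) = 12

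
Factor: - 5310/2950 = -9/5 = - 3^2*5^ (-1 ) 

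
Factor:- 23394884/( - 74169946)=2^1*17^( - 1 ) * 157^1*37253^1* 2181469^ ( - 1) = 11697442/37084973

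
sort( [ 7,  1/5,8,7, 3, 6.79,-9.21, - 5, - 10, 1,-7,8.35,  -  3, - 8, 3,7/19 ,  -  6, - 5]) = [  -  10,  -  9.21,-8, -7, - 6, - 5,-5,  -  3,  1/5,  7/19, 1,  3,  3, 6.79,  7,7,8, 8.35] 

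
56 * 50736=2841216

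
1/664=1/664 = 0.00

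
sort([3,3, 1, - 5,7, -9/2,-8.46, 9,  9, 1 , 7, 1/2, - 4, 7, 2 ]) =[ - 8.46, - 5, - 9/2, - 4,1/2  ,  1,1, 2, 3,3, 7,7,7, 9,9] 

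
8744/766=11+159/383 = 11.42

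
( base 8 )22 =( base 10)18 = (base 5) 33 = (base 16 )12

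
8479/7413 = 1 + 1066/7413 = 1.14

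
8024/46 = 4012/23 = 174.43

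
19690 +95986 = 115676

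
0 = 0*5976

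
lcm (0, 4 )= 0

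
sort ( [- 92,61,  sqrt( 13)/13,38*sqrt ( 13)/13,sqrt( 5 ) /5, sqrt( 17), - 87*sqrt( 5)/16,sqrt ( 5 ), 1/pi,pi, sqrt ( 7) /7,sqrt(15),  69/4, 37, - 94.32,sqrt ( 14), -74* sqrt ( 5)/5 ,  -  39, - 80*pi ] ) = [ - 80*pi,  -  94.32,-92, - 39, - 74 * sqrt ( 5) /5,- 87*sqrt( 5)/16,sqrt ( 13 ) /13,1/pi, sqrt(7)/7, sqrt(5) /5,sqrt( 5),  pi,sqrt (14) , sqrt (15),sqrt(17),38*sqrt ( 13 ) /13,69/4 , 37,61 ]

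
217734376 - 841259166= - 623524790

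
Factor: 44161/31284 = 559/396 = 2^( - 2 )*3^ ( - 2)*11^( - 1 ) * 13^1 * 43^1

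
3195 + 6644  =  9839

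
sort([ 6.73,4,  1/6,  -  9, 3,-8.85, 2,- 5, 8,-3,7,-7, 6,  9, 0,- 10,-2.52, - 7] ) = [-10, - 9, - 8.85, - 7,  -  7, - 5, - 3, - 2.52, 0,  1/6, 2, 3, 4, 6,6.73,7, 8, 9]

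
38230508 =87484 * 437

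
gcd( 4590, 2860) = 10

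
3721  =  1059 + 2662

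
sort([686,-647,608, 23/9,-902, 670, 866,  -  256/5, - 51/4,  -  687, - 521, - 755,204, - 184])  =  [ - 902, - 755, - 687,-647, - 521,  -  184,  -  256/5, - 51/4,23/9,204,608,670,686,866 ]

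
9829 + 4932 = 14761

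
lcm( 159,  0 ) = 0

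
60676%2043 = 1429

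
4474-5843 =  - 1369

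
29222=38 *769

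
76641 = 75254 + 1387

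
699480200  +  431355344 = 1130835544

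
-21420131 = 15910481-37330612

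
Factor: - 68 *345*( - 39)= 914940 = 2^2 *3^2 * 5^1 * 13^1*17^1 * 23^1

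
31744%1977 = 112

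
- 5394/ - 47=114 + 36/47  =  114.77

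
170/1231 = 170/1231 = 0.14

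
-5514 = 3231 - 8745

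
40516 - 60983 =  - 20467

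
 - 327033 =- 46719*7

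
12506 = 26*481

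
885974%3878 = 1790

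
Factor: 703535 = 5^1 * 7^1*20101^1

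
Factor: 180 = 2^2*3^2*5^1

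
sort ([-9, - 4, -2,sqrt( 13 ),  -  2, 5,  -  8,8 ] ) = [ - 9, - 8, - 4,  -  2,-2,sqrt( 13),5,8 ] 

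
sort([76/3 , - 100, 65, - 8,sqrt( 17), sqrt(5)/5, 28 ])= [ - 100,  -  8,sqrt( 5 )/5, sqrt ( 17 ) , 76/3, 28, 65]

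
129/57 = 43/19  =  2.26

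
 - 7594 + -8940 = -16534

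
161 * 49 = 7889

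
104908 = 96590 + 8318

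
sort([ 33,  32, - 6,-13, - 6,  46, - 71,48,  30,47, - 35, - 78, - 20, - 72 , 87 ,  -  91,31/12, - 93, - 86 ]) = [ - 93, - 91, - 86,-78, - 72,-71,-35, - 20, - 13,-6,-6,31/12, 30,  32, 33, 46, 47,48, 87 ] 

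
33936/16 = 2121 = 2121.00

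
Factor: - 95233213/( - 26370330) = 2^( - 1 )*3^(  -  1)*5^( - 1 )* 7^( - 2)*173^1*599^1 * 919^1* 17939^( - 1)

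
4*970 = 3880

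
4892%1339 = 875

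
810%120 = 90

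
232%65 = 37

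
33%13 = 7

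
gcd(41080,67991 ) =1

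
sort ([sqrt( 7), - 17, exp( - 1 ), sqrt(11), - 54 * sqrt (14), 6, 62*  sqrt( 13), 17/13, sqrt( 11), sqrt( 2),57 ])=[- 54*sqrt(14 ), - 17,exp( - 1 ),  17/13, sqrt (2),sqrt( 7),sqrt( 11 ) , sqrt( 11 ), 6, 57, 62 * sqrt( 13 ) ]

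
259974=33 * 7878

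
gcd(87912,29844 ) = 36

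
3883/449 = 8 + 291/449 = 8.65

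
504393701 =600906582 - 96512881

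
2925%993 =939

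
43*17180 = 738740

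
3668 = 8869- 5201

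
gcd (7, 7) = 7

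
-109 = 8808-8917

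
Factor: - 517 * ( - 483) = 249711 = 3^1*7^1*11^1*23^1* 47^1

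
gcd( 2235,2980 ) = 745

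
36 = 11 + 25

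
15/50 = 3/10 = 0.30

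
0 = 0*989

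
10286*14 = 144004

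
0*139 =0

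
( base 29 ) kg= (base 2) 1001010100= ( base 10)596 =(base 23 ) 12L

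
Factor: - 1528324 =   -  2^2*7^1*  54583^1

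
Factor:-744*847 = -2^3  *  3^1*7^1*11^2*31^1 = - 630168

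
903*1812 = 1636236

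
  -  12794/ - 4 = 3198 + 1/2  =  3198.50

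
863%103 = 39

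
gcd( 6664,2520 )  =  56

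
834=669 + 165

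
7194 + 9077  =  16271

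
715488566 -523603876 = 191884690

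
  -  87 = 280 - 367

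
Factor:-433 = -433^1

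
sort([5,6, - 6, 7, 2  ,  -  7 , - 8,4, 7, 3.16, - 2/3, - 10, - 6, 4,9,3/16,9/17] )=[ - 10, - 8,-7,-6, - 6, - 2/3, 3/16,9/17,2, 3.16, 4, 4,5, 6, 7,7, 9]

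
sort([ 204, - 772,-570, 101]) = [ - 772,-570, 101, 204]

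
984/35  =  28 + 4/35 = 28.11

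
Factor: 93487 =93487^1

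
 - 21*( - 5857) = 122997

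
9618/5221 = 9618/5221 = 1.84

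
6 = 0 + 6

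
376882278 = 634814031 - 257931753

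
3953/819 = 4 + 677/819 = 4.83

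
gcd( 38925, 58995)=45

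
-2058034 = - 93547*22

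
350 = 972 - 622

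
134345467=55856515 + 78488952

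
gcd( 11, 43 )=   1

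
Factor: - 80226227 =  - 19^1*47^1*89839^1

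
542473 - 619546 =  - 77073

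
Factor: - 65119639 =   -  13^1*17^1*294659^1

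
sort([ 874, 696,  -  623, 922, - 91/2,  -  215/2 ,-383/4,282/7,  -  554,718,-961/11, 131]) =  [ - 623,-554, - 215/2,  -  383/4, - 961/11, -91/2, 282/7, 131, 696 , 718, 874, 922] 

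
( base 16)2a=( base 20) 22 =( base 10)42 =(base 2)101010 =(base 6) 110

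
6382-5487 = 895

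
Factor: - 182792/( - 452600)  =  313/775=5^( - 2 )*31^ (-1) * 313^1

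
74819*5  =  374095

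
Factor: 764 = 2^2*191^1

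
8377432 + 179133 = 8556565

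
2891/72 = 40 + 11/72= 40.15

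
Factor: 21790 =2^1*5^1*2179^1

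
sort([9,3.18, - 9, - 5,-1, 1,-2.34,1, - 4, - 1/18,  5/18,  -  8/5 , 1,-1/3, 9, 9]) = [ - 9, - 5,-4,-2.34, - 8/5, - 1, - 1/3, - 1/18, 5/18,1,1, 1 , 3.18,9, 9, 9]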